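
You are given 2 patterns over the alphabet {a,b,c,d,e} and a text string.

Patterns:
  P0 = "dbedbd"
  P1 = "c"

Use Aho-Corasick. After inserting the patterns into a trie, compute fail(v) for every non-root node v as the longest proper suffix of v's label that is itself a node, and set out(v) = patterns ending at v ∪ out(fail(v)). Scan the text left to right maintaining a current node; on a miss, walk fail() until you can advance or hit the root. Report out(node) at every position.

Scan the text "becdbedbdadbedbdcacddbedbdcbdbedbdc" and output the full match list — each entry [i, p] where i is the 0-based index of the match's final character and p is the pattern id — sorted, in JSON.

Build:
Trie (insert patterns):
  0='ε' goto c→7 d→1
  1='d' goto b→2
  2='db' goto e→3
  3='dbe' goto d→4
  4='dbed' goto b→5
  5='dbedb' goto d→6
  6='dbedbd' goto ·  [P0 ends]
  7='c' goto ·  [P1 ends]

Failure links (BFS by depth):
  fail(1) 'd': from fail(0)=0 chase 'd': 0 ⇒ 0;  out=∅∪out(0)=∅
  fail(7) 'c': from fail(0)=0 chase 'c': 0 ⇒ 0;  out={1}∪out(0)={1}
  fail(2) 'db': from fail(1)=0 chase 'b': 0 ⇒ 0;  out=∅∪out(0)=∅
  fail(3) 'dbe': from fail(2)=0 chase 'e': 0 ⇒ 0;  out=∅∪out(0)=∅
  fail(4) 'dbed': from fail(3)=0 chase 'd': 0 ⇒ 1;  out=∅∪out(1)=∅
  fail(5) 'dbedb': from fail(4)=1 chase 'b': 1 ⇒ 2;  out=∅∪out(2)=∅
  fail(6) 'dbedbd': from fail(5)=2 chase 'd': 2→0 ⇒ 1;  out={0}∪out(1)={0}

Run:
i=0 'b': node 0→0
i=1 'e': node 0→0
i=2 'c': node 0→7  emit P1@[2:2]
i=3 'd': node 7→1 (fail-walked)
i=4 'b': node 1→2
i=5 'e': node 2→3
i=6 'd': node 3→4
i=7 'b': node 4→5
i=8 'd': node 5→6  emit P0@[3:8]
i=9 'a': node 6→0 (fail-walked)
i=10 'd': node 0→1
i=11 'b': node 1→2
i=12 'e': node 2→3
i=13 'd': node 3→4
i=14 'b': node 4→5
i=15 'd': node 5→6  emit P0@[10:15]
i=16 'c': node 6→7 (fail-walked)  emit P1@[16:16]
i=17 'a': node 7→0 (fail-walked)
i=18 'c': node 0→7  emit P1@[18:18]
i=19 'd': node 7→1 (fail-walked)
i=20 'd': node 1→1 (fail-walked)
i=21 'b': node 1→2
i=22 'e': node 2→3
i=23 'd': node 3→4
i=24 'b': node 4→5
i=25 'd': node 5→6  emit P0@[20:25]
i=26 'c': node 6→7 (fail-walked)  emit P1@[26:26]
i=27 'b': node 7→0 (fail-walked)
i=28 'd': node 0→1
i=29 'b': node 1→2
i=30 'e': node 2→3
i=31 'd': node 3→4
i=32 'b': node 4→5
i=33 'd': node 5→6  emit P0@[28:33]
i=34 'c': node 6→7 (fail-walked)  emit P1@[34:34]

All matches (sorted): [[2,1],[8,0],[15,0],[16,1],[18,1],[25,0],[26,1],[33,0],[34,1]]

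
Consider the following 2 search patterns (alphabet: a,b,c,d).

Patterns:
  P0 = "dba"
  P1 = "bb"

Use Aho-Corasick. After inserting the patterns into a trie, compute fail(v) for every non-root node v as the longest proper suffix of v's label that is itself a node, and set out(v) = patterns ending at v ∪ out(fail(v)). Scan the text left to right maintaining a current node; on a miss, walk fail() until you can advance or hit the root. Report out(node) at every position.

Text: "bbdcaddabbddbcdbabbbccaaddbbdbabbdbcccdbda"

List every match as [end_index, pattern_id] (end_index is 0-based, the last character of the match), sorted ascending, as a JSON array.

Construct AC machine:
Trie (insert patterns):
  n0 'ε': b→4 d→1
  n1 'd': b→2
  n2 'db': a→3
  n3 'dba': ·  ←P0
  n4 'b': b→5
  n5 'bb': ·  ←P1

Failure links (BFS by depth):
  fail(1) 'd': from fail(0)=0 chase 'd': 0 ⇒ 0;  out=∅∪out(0)=∅
  fail(4) 'b': from fail(0)=0 chase 'b': 0 ⇒ 0;  out=∅∪out(0)=∅
  fail(2) 'db': from fail(1)=0 chase 'b': 0 ⇒ 4;  out=∅∪out(4)=∅
  fail(5) 'bb': from fail(4)=0 chase 'b': 0 ⇒ 4;  out={1}∪out(4)={1}
  fail(3) 'dba': from fail(2)=4 chase 'a': 4→0 ⇒ 0;  out={0}∪out(0)={0}

Scan:
[0] read 'b'  n0⇒n4
[1] read 'b'  n4⇒n5  → match P1@[0:1]
[2] read 'd'  n5⇒n1 (fail-walked)
[3] read 'c'  n1⇒n0 (fail-walked)
[4] read 'a'  n0⇒n0
[5] read 'd'  n0⇒n1
[6] read 'd'  n1⇒n1 (fail-walked)
[7] read 'a'  n1⇒n0 (fail-walked)
[8] read 'b'  n0⇒n4
[9] read 'b'  n4⇒n5  → match P1@[8:9]
[10] read 'd'  n5⇒n1 (fail-walked)
[11] read 'd'  n1⇒n1 (fail-walked)
[12] read 'b'  n1⇒n2
[13] read 'c'  n2⇒n0 (fail-walked)
[14] read 'd'  n0⇒n1
[15] read 'b'  n1⇒n2
[16] read 'a'  n2⇒n3  → match P0@[14:16]
[17] read 'b'  n3⇒n4 (fail-walked)
[18] read 'b'  n4⇒n5  → match P1@[17:18]
[19] read 'b'  n5⇒n5 (fail-walked)  → match P1@[18:19]
[20] read 'c'  n5⇒n0 (fail-walked)
[21] read 'c'  n0⇒n0
[22] read 'a'  n0⇒n0
[23] read 'a'  n0⇒n0
[24] read 'd'  n0⇒n1
[25] read 'd'  n1⇒n1 (fail-walked)
[26] read 'b'  n1⇒n2
[27] read 'b'  n2⇒n5 (fail-walked)  → match P1@[26:27]
[28] read 'd'  n5⇒n1 (fail-walked)
[29] read 'b'  n1⇒n2
[30] read 'a'  n2⇒n3  → match P0@[28:30]
[31] read 'b'  n3⇒n4 (fail-walked)
[32] read 'b'  n4⇒n5  → match P1@[31:32]
[33] read 'd'  n5⇒n1 (fail-walked)
[34] read 'b'  n1⇒n2
[35] read 'c'  n2⇒n0 (fail-walked)
[36] read 'c'  n0⇒n0
[37] read 'c'  n0⇒n0
[38] read 'd'  n0⇒n1
[39] read 'b'  n1⇒n2
[40] read 'd'  n2⇒n1 (fail-walked)
[41] read 'a'  n1⇒n0 (fail-walked)

All matches (sorted): [[1,1],[9,1],[16,0],[18,1],[19,1],[27,1],[30,0],[32,1]]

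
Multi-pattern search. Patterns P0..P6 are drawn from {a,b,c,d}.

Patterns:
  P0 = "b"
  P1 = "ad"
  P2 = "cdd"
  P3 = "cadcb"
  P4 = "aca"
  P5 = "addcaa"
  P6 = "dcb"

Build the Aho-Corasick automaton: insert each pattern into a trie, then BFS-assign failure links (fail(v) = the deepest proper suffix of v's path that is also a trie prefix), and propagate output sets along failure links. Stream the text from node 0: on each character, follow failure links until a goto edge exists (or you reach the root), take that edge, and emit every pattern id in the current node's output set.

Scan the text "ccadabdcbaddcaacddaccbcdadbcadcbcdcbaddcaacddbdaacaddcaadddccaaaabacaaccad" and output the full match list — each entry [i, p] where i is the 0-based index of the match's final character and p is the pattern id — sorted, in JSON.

Build:
Trie nodes:
  n0 'ε': a→2 b→1 c→4 d→17
  n1 'b': ·  [P0 ends]
  n2 'a': c→11 d→3
  n3 'ad': d→13  [P1 ends]
  n4 'c': a→7 d→5
  n5 'cd': d→6
  n6 'cdd': ·  [P2 ends]
  n7 'ca': d→8
  n8 'cad': c→9
  n9 'cadc': b→10
  n10 'cadcb': ·  [P3 ends]
  n11 'ac': a→12
  n12 'aca': ·  [P4 ends]
  n13 'add': c→14
  n14 'addc': a→15
  n15 'addca': a→16
  n16 'addcaa': ·  [P5 ends]
  n17 'd': c→18
  n18 'dc': b→19
  n19 'dcb': ·  [P6 ends]

BFS fail/out derivation:
  n1('b'): parent n0 fail=0; on 'b' 0 → fail=0;  out {0}∪∅={0}
  n2('a'): parent n0 fail=0; on 'a' 0 → fail=0;  out ∅∪∅=∅
  n4('c'): parent n0 fail=0; on 'c' 0 → fail=0;  out ∅∪∅=∅
  n17('d'): parent n0 fail=0; on 'd' 0 → fail=0;  out ∅∪∅=∅
  n3('ad'): parent n2 fail=0; on 'd' 0 → fail=17;  out {1}∪∅={1}
  n5('cd'): parent n4 fail=0; on 'd' 0 → fail=17;  out ∅∪∅=∅
  n7('ca'): parent n4 fail=0; on 'a' 0 → fail=2;  out ∅∪∅=∅
  n11('ac'): parent n2 fail=0; on 'c' 0 → fail=4;  out ∅∪∅=∅
  n18('dc'): parent n17 fail=0; on 'c' 0 → fail=4;  out ∅∪∅=∅
  n6('cdd'): parent n5 fail=17; on 'd' 17→0 → fail=17;  out {2}∪∅={2}
  n8('cad'): parent n7 fail=2; on 'd' 2 → fail=3;  out ∅∪{1}={1}
  n12('aca'): parent n11 fail=4; on 'a' 4 → fail=7;  out {4}∪∅={4}
  n13('add'): parent n3 fail=17; on 'd' 17→0 → fail=17;  out ∅∪∅=∅
  n19('dcb'): parent n18 fail=4; on 'b' 4→0 → fail=1;  out {6}∪{0}={0,6}
  n9('cadc'): parent n8 fail=3; on 'c' 3→17 → fail=18;  out ∅∪∅=∅
  n14('addc'): parent n13 fail=17; on 'c' 17 → fail=18;  out ∅∪∅=∅
  n10('cadcb'): parent n9 fail=18; on 'b' 18 → fail=19;  out {3}∪{0,6}={0,3,6}
  n15('addca'): parent n14 fail=18; on 'a' 18→4 → fail=7;  out ∅∪∅=∅
  n16('addcaa'): parent n15 fail=7; on 'a' 7→2→0 → fail=2;  out {5}∪∅={5}

Text stream:
[0] read 'c'  n0⇒n4
[1] read 'c'  n4⇒n4 (fail-walked)
[2] read 'a'  n4⇒n7
[3] read 'd'  n7⇒n8  ** P1@[2:3]
[4] read 'a'  n8⇒n2 (fail-walked)
[5] read 'b'  n2⇒n1 (fail-walked)  ** P0@[5:5]
[6] read 'd'  n1⇒n17 (fail-walked)
[7] read 'c'  n17⇒n18
[8] read 'b'  n18⇒n19  ** P0@[8:8],P6@[6:8]
[9] read 'a'  n19⇒n2 (fail-walked)
[10] read 'd'  n2⇒n3  ** P1@[9:10]
[11] read 'd'  n3⇒n13
[12] read 'c'  n13⇒n14
[13] read 'a'  n14⇒n15
[14] read 'a'  n15⇒n16  ** P5@[9:14]
[15] read 'c'  n16⇒n11 (fail-walked)
[16] read 'd'  n11⇒n5 (fail-walked)
[17] read 'd'  n5⇒n6  ** P2@[15:17]
[18] read 'a'  n6⇒n2 (fail-walked)
[19] read 'c'  n2⇒n11
[20] read 'c'  n11⇒n4 (fail-walked)
[21] read 'b'  n4⇒n1 (fail-walked)  ** P0@[21:21]
[22] read 'c'  n1⇒n4 (fail-walked)
[23] read 'd'  n4⇒n5
[24] read 'a'  n5⇒n2 (fail-walked)
[25] read 'd'  n2⇒n3  ** P1@[24:25]
[26] read 'b'  n3⇒n1 (fail-walked)  ** P0@[26:26]
[27] read 'c'  n1⇒n4 (fail-walked)
[28] read 'a'  n4⇒n7
[29] read 'd'  n7⇒n8  ** P1@[28:29]
[30] read 'c'  n8⇒n9
[31] read 'b'  n9⇒n10  ** P0@[31:31],P3@[27:31],P6@[29:31]
[32] read 'c'  n10⇒n4 (fail-walked)
[33] read 'd'  n4⇒n5
[34] read 'c'  n5⇒n18 (fail-walked)
[35] read 'b'  n18⇒n19  ** P0@[35:35],P6@[33:35]
[36] read 'a'  n19⇒n2 (fail-walked)
[37] read 'd'  n2⇒n3  ** P1@[36:37]
[38] read 'd'  n3⇒n13
[39] read 'c'  n13⇒n14
[40] read 'a'  n14⇒n15
[41] read 'a'  n15⇒n16  ** P5@[36:41]
[42] read 'c'  n16⇒n11 (fail-walked)
[43] read 'd'  n11⇒n5 (fail-walked)
[44] read 'd'  n5⇒n6  ** P2@[42:44]
[45] read 'b'  n6⇒n1 (fail-walked)  ** P0@[45:45]
[46] read 'd'  n1⇒n17 (fail-walked)
[47] read 'a'  n17⇒n2 (fail-walked)
[48] read 'a'  n2⇒n2 (fail-walked)
[49] read 'c'  n2⇒n11
[50] read 'a'  n11⇒n12  ** P4@[48:50]
[51] read 'd'  n12⇒n8 (fail-walked)  ** P1@[50:51]
[52] read 'd'  n8⇒n13 (fail-walked)
[53] read 'c'  n13⇒n14
[54] read 'a'  n14⇒n15
[55] read 'a'  n15⇒n16  ** P5@[50:55]
[56] read 'd'  n16⇒n3 (fail-walked)  ** P1@[55:56]
[57] read 'd'  n3⇒n13
[58] read 'd'  n13⇒n17 (fail-walked)
[59] read 'c'  n17⇒n18
[60] read 'c'  n18⇒n4 (fail-walked)
[61] read 'a'  n4⇒n7
[62] read 'a'  n7⇒n2 (fail-walked)
[63] read 'a'  n2⇒n2 (fail-walked)
[64] read 'a'  n2⇒n2 (fail-walked)
[65] read 'b'  n2⇒n1 (fail-walked)  ** P0@[65:65]
[66] read 'a'  n1⇒n2 (fail-walked)
[67] read 'c'  n2⇒n11
[68] read 'a'  n11⇒n12  ** P4@[66:68]
[69] read 'a'  n12⇒n2 (fail-walked)
[70] read 'c'  n2⇒n11
[71] read 'c'  n11⇒n4 (fail-walked)
[72] read 'a'  n4⇒n7
[73] read 'd'  n7⇒n8  ** P1@[72:73]

All matches (sorted): [[3,1],[5,0],[8,0],[8,6],[10,1],[14,5],[17,2],[21,0],[25,1],[26,0],[29,1],[31,0],[31,3],[31,6],[35,0],[35,6],[37,1],[41,5],[44,2],[45,0],[50,4],[51,1],[55,5],[56,1],[65,0],[68,4],[73,1]]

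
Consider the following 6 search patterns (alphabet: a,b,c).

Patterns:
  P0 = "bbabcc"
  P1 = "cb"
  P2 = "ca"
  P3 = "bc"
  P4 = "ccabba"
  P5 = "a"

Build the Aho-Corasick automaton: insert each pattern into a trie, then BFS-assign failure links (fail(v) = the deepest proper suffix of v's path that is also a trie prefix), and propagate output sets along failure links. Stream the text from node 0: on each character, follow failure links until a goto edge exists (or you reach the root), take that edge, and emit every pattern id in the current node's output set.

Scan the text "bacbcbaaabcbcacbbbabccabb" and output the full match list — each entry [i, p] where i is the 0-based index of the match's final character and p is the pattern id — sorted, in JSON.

Build:
Trie nodes:
  0='ε' goto a→16 b→1 c→7
  1='b' goto b→2 c→10
  2='bb' goto a→3
  3='bba' goto b→4
  4='bbab' goto c→5
  5='bbabc' goto c→6
  6='bbabcc' goto ·  [P0 ends]
  7='c' goto a→9 b→8 c→11
  8='cb' goto ·  [P1 ends]
  9='ca' goto ·  [P2 ends]
  10='bc' goto ·  [P3 ends]
  11='cc' goto a→12
  12='cca' goto b→13
  13='ccab' goto b→14
  14='ccabb' goto a→15
  15='ccabba' goto ·  [P4 ends]
  16='a' goto ·  [P5 ends]

Failure links (BFS by depth):
  n1('b'): parent n0 fail=0; on 'b' 0 → fail=0;  out ∅∪∅=∅
  n7('c'): parent n0 fail=0; on 'c' 0 → fail=0;  out ∅∪∅=∅
  n16('a'): parent n0 fail=0; on 'a' 0 → fail=0;  out {5}∪∅={5}
  n2('bb'): parent n1 fail=0; on 'b' 0 → fail=1;  out ∅∪∅=∅
  n8('cb'): parent n7 fail=0; on 'b' 0 → fail=1;  out {1}∪∅={1}
  n9('ca'): parent n7 fail=0; on 'a' 0 → fail=16;  out {2}∪{5}={2,5}
  n10('bc'): parent n1 fail=0; on 'c' 0 → fail=7;  out {3}∪∅={3}
  n11('cc'): parent n7 fail=0; on 'c' 0 → fail=7;  out ∅∪∅=∅
  n3('bba'): parent n2 fail=1; on 'a' 1→0 → fail=16;  out ∅∪{5}={5}
  n12('cca'): parent n11 fail=7; on 'a' 7 → fail=9;  out ∅∪{2,5}={2,5}
  n4('bbab'): parent n3 fail=16; on 'b' 16→0 → fail=1;  out ∅∪∅=∅
  n13('ccab'): parent n12 fail=9; on 'b' 9→16→0 → fail=1;  out ∅∪∅=∅
  n5('bbabc'): parent n4 fail=1; on 'c' 1 → fail=10;  out ∅∪{3}={3}
  n14('ccabb'): parent n13 fail=1; on 'b' 1 → fail=2;  out ∅∪∅=∅
  n6('bbabcc'): parent n5 fail=10; on 'c' 10→7 → fail=11;  out {0}∪∅={0}
  n15('ccabba'): parent n14 fail=2; on 'a' 2 → fail=3;  out {4}∪{5}={4,5}

Text stream:
i=0 'b': node 0→1
i=1 'a': node 1→16 (via fail)  ** P5@[1:1]
i=2 'c': node 16→7 (via fail)
i=3 'b': node 7→8  ** P1@[2:3]
i=4 'c': node 8→10 (via fail)  ** P3@[3:4]
i=5 'b': node 10→8 (via fail)  ** P1@[4:5]
i=6 'a': node 8→16 (via fail)  ** P5@[6:6]
i=7 'a': node 16→16 (via fail)  ** P5@[7:7]
i=8 'a': node 16→16 (via fail)  ** P5@[8:8]
i=9 'b': node 16→1 (via fail)
i=10 'c': node 1→10  ** P3@[9:10]
i=11 'b': node 10→8 (via fail)  ** P1@[10:11]
i=12 'c': node 8→10 (via fail)  ** P3@[11:12]
i=13 'a': node 10→9 (via fail)  ** P2@[12:13],P5@[13:13]
i=14 'c': node 9→7 (via fail)
i=15 'b': node 7→8  ** P1@[14:15]
i=16 'b': node 8→2 (via fail)
i=17 'b': node 2→2 (via fail)
i=18 'a': node 2→3  ** P5@[18:18]
i=19 'b': node 3→4
i=20 'c': node 4→5  ** P3@[19:20]
i=21 'c': node 5→6  ** P0@[16:21]
i=22 'a': node 6→12 (via fail)  ** P2@[21:22],P5@[22:22]
i=23 'b': node 12→13
i=24 'b': node 13→14

Result: [[1,5],[3,1],[4,3],[5,1],[6,5],[7,5],[8,5],[10,3],[11,1],[12,3],[13,2],[13,5],[15,1],[18,5],[20,3],[21,0],[22,2],[22,5]]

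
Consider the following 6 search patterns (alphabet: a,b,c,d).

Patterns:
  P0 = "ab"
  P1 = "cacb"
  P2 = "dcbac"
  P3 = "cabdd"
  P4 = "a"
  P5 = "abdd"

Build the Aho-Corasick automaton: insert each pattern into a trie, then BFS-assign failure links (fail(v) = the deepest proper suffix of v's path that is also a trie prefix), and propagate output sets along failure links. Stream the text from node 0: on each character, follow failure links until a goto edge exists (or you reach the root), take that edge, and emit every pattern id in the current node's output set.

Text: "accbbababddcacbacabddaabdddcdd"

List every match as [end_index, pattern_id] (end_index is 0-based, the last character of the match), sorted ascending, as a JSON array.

Construct AC machine:
Trie nodes:
  n0 'ε': a→1 c→3 d→7
  n1 'a': b→2  [P4 ends]
  n2 'ab': d→15  [P0 ends]
  n3 'c': a→4
  n4 'ca': b→12 c→5
  n5 'cac': b→6
  n6 'cacb': ·  [P1 ends]
  n7 'd': c→8
  n8 'dc': b→9
  n9 'dcb': a→10
  n10 'dcba': c→11
  n11 'dcbac': ·  [P2 ends]
  n12 'cab': d→13
  n13 'cabd': d→14
  n14 'cabdd': ·  [P3 ends]
  n15 'abd': d→16
  n16 'abdd': ·  [P5 ends]

BFS fail/out derivation:
  fail(1) 'a': from fail(0)=0 chase 'a': 0 ⇒ 0;  out={4}∪out(0)={4}
  fail(3) 'c': from fail(0)=0 chase 'c': 0 ⇒ 0;  out=∅∪out(0)=∅
  fail(7) 'd': from fail(0)=0 chase 'd': 0 ⇒ 0;  out=∅∪out(0)=∅
  fail(2) 'ab': from fail(1)=0 chase 'b': 0 ⇒ 0;  out={0}∪out(0)={0}
  fail(4) 'ca': from fail(3)=0 chase 'a': 0 ⇒ 1;  out=∅∪out(1)={4}
  fail(8) 'dc': from fail(7)=0 chase 'c': 0 ⇒ 3;  out=∅∪out(3)=∅
  fail(5) 'cac': from fail(4)=1 chase 'c': 1→0 ⇒ 3;  out=∅∪out(3)=∅
  fail(9) 'dcb': from fail(8)=3 chase 'b': 3→0 ⇒ 0;  out=∅∪out(0)=∅
  fail(12) 'cab': from fail(4)=1 chase 'b': 1 ⇒ 2;  out=∅∪out(2)={0}
  fail(15) 'abd': from fail(2)=0 chase 'd': 0 ⇒ 7;  out=∅∪out(7)=∅
  fail(6) 'cacb': from fail(5)=3 chase 'b': 3→0 ⇒ 0;  out={1}∪out(0)={1}
  fail(10) 'dcba': from fail(9)=0 chase 'a': 0 ⇒ 1;  out=∅∪out(1)={4}
  fail(13) 'cabd': from fail(12)=2 chase 'd': 2 ⇒ 15;  out=∅∪out(15)=∅
  fail(16) 'abdd': from fail(15)=7 chase 'd': 7→0 ⇒ 7;  out={5}∪out(7)={5}
  fail(11) 'dcbac': from fail(10)=1 chase 'c': 1→0 ⇒ 3;  out={2}∪out(3)={2}
  fail(14) 'cabdd': from fail(13)=15 chase 'd': 15 ⇒ 16;  out={3}∪out(16)={3,5}

Text stream:
[0] read 'a'  n0⇒n1  ** P4@[0:0]
[1] read 'c'  n1⇒n3 (via fail)
[2] read 'c'  n3⇒n3 (via fail)
[3] read 'b'  n3⇒n0 (via fail)
[4] read 'b'  n0⇒n0
[5] read 'a'  n0⇒n1  ** P4@[5:5]
[6] read 'b'  n1⇒n2  ** P0@[5:6]
[7] read 'a'  n2⇒n1 (via fail)  ** P4@[7:7]
[8] read 'b'  n1⇒n2  ** P0@[7:8]
[9] read 'd'  n2⇒n15
[10] read 'd'  n15⇒n16  ** P5@[7:10]
[11] read 'c'  n16⇒n8 (via fail)
[12] read 'a'  n8⇒n4 (via fail)  ** P4@[12:12]
[13] read 'c'  n4⇒n5
[14] read 'b'  n5⇒n6  ** P1@[11:14]
[15] read 'a'  n6⇒n1 (via fail)  ** P4@[15:15]
[16] read 'c'  n1⇒n3 (via fail)
[17] read 'a'  n3⇒n4  ** P4@[17:17]
[18] read 'b'  n4⇒n12  ** P0@[17:18]
[19] read 'd'  n12⇒n13
[20] read 'd'  n13⇒n14  ** P3@[16:20],P5@[17:20]
[21] read 'a'  n14⇒n1 (via fail)  ** P4@[21:21]
[22] read 'a'  n1⇒n1 (via fail)  ** P4@[22:22]
[23] read 'b'  n1⇒n2  ** P0@[22:23]
[24] read 'd'  n2⇒n15
[25] read 'd'  n15⇒n16  ** P5@[22:25]
[26] read 'd'  n16⇒n7 (via fail)
[27] read 'c'  n7⇒n8
[28] read 'd'  n8⇒n7 (via fail)
[29] read 'd'  n7⇒n7 (via fail)

All matches (sorted): [[0,4],[5,4],[6,0],[7,4],[8,0],[10,5],[12,4],[14,1],[15,4],[17,4],[18,0],[20,3],[20,5],[21,4],[22,4],[23,0],[25,5]]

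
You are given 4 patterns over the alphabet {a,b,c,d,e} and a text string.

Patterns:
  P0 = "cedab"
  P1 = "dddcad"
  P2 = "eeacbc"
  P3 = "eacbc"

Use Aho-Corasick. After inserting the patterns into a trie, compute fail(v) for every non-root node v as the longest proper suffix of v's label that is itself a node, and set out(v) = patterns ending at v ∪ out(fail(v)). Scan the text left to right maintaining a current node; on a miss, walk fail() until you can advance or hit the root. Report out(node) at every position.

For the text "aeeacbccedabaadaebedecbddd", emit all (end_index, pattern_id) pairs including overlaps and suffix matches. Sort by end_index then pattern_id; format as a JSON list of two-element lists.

Construct AC machine:
Trie nodes:
  0='ε' goto c→1 d→6 e→12
  1='c' goto e→2
  2='ce' goto d→3
  3='ced' goto a→4
  4='ceda' goto b→5
  5='cedab' goto ·  [P0 ends]
  6='d' goto d→7
  7='dd' goto d→8
  8='ddd' goto c→9
  9='dddc' goto a→10
  10='dddca' goto d→11
  11='dddcad' goto ·  [P1 ends]
  12='e' goto a→18 e→13
  13='ee' goto a→14
  14='eea' goto c→15
  15='eeac' goto b→16
  16='eeacb' goto c→17
  17='eeacbc' goto ·  [P2 ends]
  18='ea' goto c→19
  19='eac' goto b→20
  20='eacb' goto c→21
  21='eacbc' goto ·  [P3 ends]

BFS fail/out derivation:
  n1('c'): parent n0 fail=0; on 'c' 0 → fail=0;  out ∅∪∅=∅
  n6('d'): parent n0 fail=0; on 'd' 0 → fail=0;  out ∅∪∅=∅
  n12('e'): parent n0 fail=0; on 'e' 0 → fail=0;  out ∅∪∅=∅
  n2('ce'): parent n1 fail=0; on 'e' 0 → fail=12;  out ∅∪∅=∅
  n7('dd'): parent n6 fail=0; on 'd' 0 → fail=6;  out ∅∪∅=∅
  n13('ee'): parent n12 fail=0; on 'e' 0 → fail=12;  out ∅∪∅=∅
  n18('ea'): parent n12 fail=0; on 'a' 0 → fail=0;  out ∅∪∅=∅
  n3('ced'): parent n2 fail=12; on 'd' 12→0 → fail=6;  out ∅∪∅=∅
  n8('ddd'): parent n7 fail=6; on 'd' 6 → fail=7;  out ∅∪∅=∅
  n14('eea'): parent n13 fail=12; on 'a' 12 → fail=18;  out ∅∪∅=∅
  n19('eac'): parent n18 fail=0; on 'c' 0 → fail=1;  out ∅∪∅=∅
  n4('ceda'): parent n3 fail=6; on 'a' 6→0 → fail=0;  out ∅∪∅=∅
  n9('dddc'): parent n8 fail=7; on 'c' 7→6→0 → fail=1;  out ∅∪∅=∅
  n15('eeac'): parent n14 fail=18; on 'c' 18 → fail=19;  out ∅∪∅=∅
  n20('eacb'): parent n19 fail=1; on 'b' 1→0 → fail=0;  out ∅∪∅=∅
  n5('cedab'): parent n4 fail=0; on 'b' 0 → fail=0;  out {0}∪∅={0}
  n10('dddca'): parent n9 fail=1; on 'a' 1→0 → fail=0;  out ∅∪∅=∅
  n16('eeacb'): parent n15 fail=19; on 'b' 19 → fail=20;  out ∅∪∅=∅
  n21('eacbc'): parent n20 fail=0; on 'c' 0 → fail=1;  out {3}∪∅={3}
  n11('dddcad'): parent n10 fail=0; on 'd' 0 → fail=6;  out {1}∪∅={1}
  n17('eeacbc'): parent n16 fail=20; on 'c' 20 → fail=21;  out {2}∪{3}={2,3}

Text stream:
i=0 'a': node 0→0
i=1 'e': node 0→12
i=2 'e': node 12→13
i=3 'a': node 13→14
i=4 'c': node 14→15
i=5 'b': node 15→16
i=6 'c': node 16→17  ** P2@[1:6],P3@[2:6]
i=7 'c': node 17→1 (via fail)
i=8 'e': node 1→2
i=9 'd': node 2→3
i=10 'a': node 3→4
i=11 'b': node 4→5  ** P0@[7:11]
i=12 'a': node 5→0 (via fail)
i=13 'a': node 0→0
i=14 'd': node 0→6
i=15 'a': node 6→0 (via fail)
i=16 'e': node 0→12
i=17 'b': node 12→0 (via fail)
i=18 'e': node 0→12
i=19 'd': node 12→6 (via fail)
i=20 'e': node 6→12 (via fail)
i=21 'c': node 12→1 (via fail)
i=22 'b': node 1→0 (via fail)
i=23 'd': node 0→6
i=24 'd': node 6→7
i=25 'd': node 7→8

Matches: [[6,2],[6,3],[11,0]]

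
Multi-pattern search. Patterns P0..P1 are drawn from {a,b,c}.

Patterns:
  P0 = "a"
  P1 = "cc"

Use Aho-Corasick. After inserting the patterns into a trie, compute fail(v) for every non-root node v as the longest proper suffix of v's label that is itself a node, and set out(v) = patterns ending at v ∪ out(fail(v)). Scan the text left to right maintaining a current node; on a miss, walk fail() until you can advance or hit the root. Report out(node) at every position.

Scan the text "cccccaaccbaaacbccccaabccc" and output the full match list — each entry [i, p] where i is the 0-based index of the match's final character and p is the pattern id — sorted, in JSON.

Build:
Trie (insert patterns):
  n0 'ε': a→1 c→2
  n1 'a': ·  ←P0
  n2 'c': c→3
  n3 'cc': ·  ←P1

Failure links (BFS by depth):
  fail(1) 'a': from fail(0)=0 chase 'a': 0 ⇒ 0;  out={0}∪out(0)={0}
  fail(2) 'c': from fail(0)=0 chase 'c': 0 ⇒ 0;  out=∅∪out(0)=∅
  fail(3) 'cc': from fail(2)=0 chase 'c': 0 ⇒ 2;  out={1}∪out(2)={1}

Scan:
pos 0 'c': at 2
pos 1 'c': at 3  ** P1@[0:1]
pos 2 'c': at 3 (via fail)  ** P1@[1:2]
pos 3 'c': at 3 (via fail)  ** P1@[2:3]
pos 4 'c': at 3 (via fail)  ** P1@[3:4]
pos 5 'a': at 1 (via fail)  ** P0@[5:5]
pos 6 'a': at 1 (via fail)  ** P0@[6:6]
pos 7 'c': at 2 (via fail)
pos 8 'c': at 3  ** P1@[7:8]
pos 9 'b': at 0 (via fail)
pos 10 'a': at 1  ** P0@[10:10]
pos 11 'a': at 1 (via fail)  ** P0@[11:11]
pos 12 'a': at 1 (via fail)  ** P0@[12:12]
pos 13 'c': at 2 (via fail)
pos 14 'b': at 0 (via fail)
pos 15 'c': at 2
pos 16 'c': at 3  ** P1@[15:16]
pos 17 'c': at 3 (via fail)  ** P1@[16:17]
pos 18 'c': at 3 (via fail)  ** P1@[17:18]
pos 19 'a': at 1 (via fail)  ** P0@[19:19]
pos 20 'a': at 1 (via fail)  ** P0@[20:20]
pos 21 'b': at 0 (via fail)
pos 22 'c': at 2
pos 23 'c': at 3  ** P1@[22:23]
pos 24 'c': at 3 (via fail)  ** P1@[23:24]

Result: [[1,1],[2,1],[3,1],[4,1],[5,0],[6,0],[8,1],[10,0],[11,0],[12,0],[16,1],[17,1],[18,1],[19,0],[20,0],[23,1],[24,1]]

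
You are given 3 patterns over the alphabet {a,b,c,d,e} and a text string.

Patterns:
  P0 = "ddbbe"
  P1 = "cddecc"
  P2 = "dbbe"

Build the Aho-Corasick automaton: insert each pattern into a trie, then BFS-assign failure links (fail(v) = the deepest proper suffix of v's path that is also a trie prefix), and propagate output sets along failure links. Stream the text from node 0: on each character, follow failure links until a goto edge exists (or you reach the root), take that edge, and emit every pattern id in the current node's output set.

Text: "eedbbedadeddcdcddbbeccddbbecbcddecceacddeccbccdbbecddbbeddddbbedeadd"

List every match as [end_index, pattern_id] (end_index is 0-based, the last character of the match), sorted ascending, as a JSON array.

Build:
Trie nodes:
  n0 'ε': c→6 d→1
  n1 'd': b→12 d→2
  n2 'dd': b→3
  n3 'ddb': b→4
  n4 'ddbb': e→5
  n5 'ddbbe': ·  ←P0
  n6 'c': d→7
  n7 'cd': d→8
  n8 'cdd': e→9
  n9 'cdde': c→10
  n10 'cddec': c→11
  n11 'cddecc': ·  ←P1
  n12 'db': b→13
  n13 'dbb': e→14
  n14 'dbbe': ·  ←P2

BFS fail/out derivation:
  fail(1) 'd': from fail(0)=0 chase 'd': 0 ⇒ 0;  out=∅∪out(0)=∅
  fail(6) 'c': from fail(0)=0 chase 'c': 0 ⇒ 0;  out=∅∪out(0)=∅
  fail(2) 'dd': from fail(1)=0 chase 'd': 0 ⇒ 1;  out=∅∪out(1)=∅
  fail(7) 'cd': from fail(6)=0 chase 'd': 0 ⇒ 1;  out=∅∪out(1)=∅
  fail(12) 'db': from fail(1)=0 chase 'b': 0 ⇒ 0;  out=∅∪out(0)=∅
  fail(3) 'ddb': from fail(2)=1 chase 'b': 1 ⇒ 12;  out=∅∪out(12)=∅
  fail(8) 'cdd': from fail(7)=1 chase 'd': 1 ⇒ 2;  out=∅∪out(2)=∅
  fail(13) 'dbb': from fail(12)=0 chase 'b': 0 ⇒ 0;  out=∅∪out(0)=∅
  fail(4) 'ddbb': from fail(3)=12 chase 'b': 12 ⇒ 13;  out=∅∪out(13)=∅
  fail(9) 'cdde': from fail(8)=2 chase 'e': 2→1→0 ⇒ 0;  out=∅∪out(0)=∅
  fail(14) 'dbbe': from fail(13)=0 chase 'e': 0 ⇒ 0;  out={2}∪out(0)={2}
  fail(5) 'ddbbe': from fail(4)=13 chase 'e': 13 ⇒ 14;  out={0}∪out(14)={0,2}
  fail(10) 'cddec': from fail(9)=0 chase 'c': 0 ⇒ 6;  out=∅∪out(6)=∅
  fail(11) 'cddecc': from fail(10)=6 chase 'c': 6→0 ⇒ 6;  out={1}∪out(6)={1}

Scan:
[0] read 'e'  n0⇒n0
[1] read 'e'  n0⇒n0
[2] read 'd'  n0⇒n1
[3] read 'b'  n1⇒n12
[4] read 'b'  n12⇒n13
[5] read 'e'  n13⇒n14  emit P2@[2:5]
[6] read 'd'  n14⇒n1 (fail-walked)
[7] read 'a'  n1⇒n0 (fail-walked)
[8] read 'd'  n0⇒n1
[9] read 'e'  n1⇒n0 (fail-walked)
[10] read 'd'  n0⇒n1
[11] read 'd'  n1⇒n2
[12] read 'c'  n2⇒n6 (fail-walked)
[13] read 'd'  n6⇒n7
[14] read 'c'  n7⇒n6 (fail-walked)
[15] read 'd'  n6⇒n7
[16] read 'd'  n7⇒n8
[17] read 'b'  n8⇒n3 (fail-walked)
[18] read 'b'  n3⇒n4
[19] read 'e'  n4⇒n5  emit P0@[15:19],P2@[16:19]
[20] read 'c'  n5⇒n6 (fail-walked)
[21] read 'c'  n6⇒n6 (fail-walked)
[22] read 'd'  n6⇒n7
[23] read 'd'  n7⇒n8
[24] read 'b'  n8⇒n3 (fail-walked)
[25] read 'b'  n3⇒n4
[26] read 'e'  n4⇒n5  emit P0@[22:26],P2@[23:26]
[27] read 'c'  n5⇒n6 (fail-walked)
[28] read 'b'  n6⇒n0 (fail-walked)
[29] read 'c'  n0⇒n6
[30] read 'd'  n6⇒n7
[31] read 'd'  n7⇒n8
[32] read 'e'  n8⇒n9
[33] read 'c'  n9⇒n10
[34] read 'c'  n10⇒n11  emit P1@[29:34]
[35] read 'e'  n11⇒n0 (fail-walked)
[36] read 'a'  n0⇒n0
[37] read 'c'  n0⇒n6
[38] read 'd'  n6⇒n7
[39] read 'd'  n7⇒n8
[40] read 'e'  n8⇒n9
[41] read 'c'  n9⇒n10
[42] read 'c'  n10⇒n11  emit P1@[37:42]
[43] read 'b'  n11⇒n0 (fail-walked)
[44] read 'c'  n0⇒n6
[45] read 'c'  n6⇒n6 (fail-walked)
[46] read 'd'  n6⇒n7
[47] read 'b'  n7⇒n12 (fail-walked)
[48] read 'b'  n12⇒n13
[49] read 'e'  n13⇒n14  emit P2@[46:49]
[50] read 'c'  n14⇒n6 (fail-walked)
[51] read 'd'  n6⇒n7
[52] read 'd'  n7⇒n8
[53] read 'b'  n8⇒n3 (fail-walked)
[54] read 'b'  n3⇒n4
[55] read 'e'  n4⇒n5  emit P0@[51:55],P2@[52:55]
[56] read 'd'  n5⇒n1 (fail-walked)
[57] read 'd'  n1⇒n2
[58] read 'd'  n2⇒n2 (fail-walked)
[59] read 'd'  n2⇒n2 (fail-walked)
[60] read 'b'  n2⇒n3
[61] read 'b'  n3⇒n4
[62] read 'e'  n4⇒n5  emit P0@[58:62],P2@[59:62]
[63] read 'd'  n5⇒n1 (fail-walked)
[64] read 'e'  n1⇒n0 (fail-walked)
[65] read 'a'  n0⇒n0
[66] read 'd'  n0⇒n1
[67] read 'd'  n1⇒n2

Result: [[5,2],[19,0],[19,2],[26,0],[26,2],[34,1],[42,1],[49,2],[55,0],[55,2],[62,0],[62,2]]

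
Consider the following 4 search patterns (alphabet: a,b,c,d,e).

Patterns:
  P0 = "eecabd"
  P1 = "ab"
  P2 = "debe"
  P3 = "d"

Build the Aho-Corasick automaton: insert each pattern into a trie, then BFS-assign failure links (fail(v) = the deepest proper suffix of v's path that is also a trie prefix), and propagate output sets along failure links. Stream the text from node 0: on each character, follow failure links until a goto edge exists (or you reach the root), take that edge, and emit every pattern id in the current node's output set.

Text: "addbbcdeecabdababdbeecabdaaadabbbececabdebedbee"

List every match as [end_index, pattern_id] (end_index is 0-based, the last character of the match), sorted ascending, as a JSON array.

Construct AC machine:
Trie nodes:
  n0 'ε': a→7 d→9 e→1
  n1 'e': e→2
  n2 'ee': c→3
  n3 'eec': a→4
  n4 'eeca': b→5
  n5 'eecab': d→6
  n6 'eecabd': ·  [P0 ends]
  n7 'a': b→8
  n8 'ab': ·  [P1 ends]
  n9 'd': e→10  [P3 ends]
  n10 'de': b→11
  n11 'deb': e→12
  n12 'debe': ·  [P2 ends]

BFS fail/out derivation:
  n1('e'): parent n0 fail=0; on 'e' 0 → fail=0;  out ∅∪∅=∅
  n7('a'): parent n0 fail=0; on 'a' 0 → fail=0;  out ∅∪∅=∅
  n9('d'): parent n0 fail=0; on 'd' 0 → fail=0;  out {3}∪∅={3}
  n2('ee'): parent n1 fail=0; on 'e' 0 → fail=1;  out ∅∪∅=∅
  n8('ab'): parent n7 fail=0; on 'b' 0 → fail=0;  out {1}∪∅={1}
  n10('de'): parent n9 fail=0; on 'e' 0 → fail=1;  out ∅∪∅=∅
  n3('eec'): parent n2 fail=1; on 'c' 1→0 → fail=0;  out ∅∪∅=∅
  n11('deb'): parent n10 fail=1; on 'b' 1→0 → fail=0;  out ∅∪∅=∅
  n4('eeca'): parent n3 fail=0; on 'a' 0 → fail=7;  out ∅∪∅=∅
  n12('debe'): parent n11 fail=0; on 'e' 0 → fail=1;  out {2}∪∅={2}
  n5('eecab'): parent n4 fail=7; on 'b' 7 → fail=8;  out ∅∪{1}={1}
  n6('eecabd'): parent n5 fail=8; on 'd' 8→0 → fail=9;  out {0}∪{3}={0,3}

Run:
[0] read 'a'  n0⇒n7
[1] read 'd'  n7⇒n9 ·f  emit P3@[1:1]
[2] read 'd'  n9⇒n9 ·f  emit P3@[2:2]
[3] read 'b'  n9⇒n0 ·f
[4] read 'b'  n0⇒n0
[5] read 'c'  n0⇒n0
[6] read 'd'  n0⇒n9  emit P3@[6:6]
[7] read 'e'  n9⇒n10
[8] read 'e'  n10⇒n2 ·f
[9] read 'c'  n2⇒n3
[10] read 'a'  n3⇒n4
[11] read 'b'  n4⇒n5  emit P1@[10:11]
[12] read 'd'  n5⇒n6  emit P0@[7:12],P3@[12:12]
[13] read 'a'  n6⇒n7 ·f
[14] read 'b'  n7⇒n8  emit P1@[13:14]
[15] read 'a'  n8⇒n7 ·f
[16] read 'b'  n7⇒n8  emit P1@[15:16]
[17] read 'd'  n8⇒n9 ·f  emit P3@[17:17]
[18] read 'b'  n9⇒n0 ·f
[19] read 'e'  n0⇒n1
[20] read 'e'  n1⇒n2
[21] read 'c'  n2⇒n3
[22] read 'a'  n3⇒n4
[23] read 'b'  n4⇒n5  emit P1@[22:23]
[24] read 'd'  n5⇒n6  emit P0@[19:24],P3@[24:24]
[25] read 'a'  n6⇒n7 ·f
[26] read 'a'  n7⇒n7 ·f
[27] read 'a'  n7⇒n7 ·f
[28] read 'd'  n7⇒n9 ·f  emit P3@[28:28]
[29] read 'a'  n9⇒n7 ·f
[30] read 'b'  n7⇒n8  emit P1@[29:30]
[31] read 'b'  n8⇒n0 ·f
[32] read 'b'  n0⇒n0
[33] read 'e'  n0⇒n1
[34] read 'c'  n1⇒n0 ·f
[35] read 'e'  n0⇒n1
[36] read 'c'  n1⇒n0 ·f
[37] read 'a'  n0⇒n7
[38] read 'b'  n7⇒n8  emit P1@[37:38]
[39] read 'd'  n8⇒n9 ·f  emit P3@[39:39]
[40] read 'e'  n9⇒n10
[41] read 'b'  n10⇒n11
[42] read 'e'  n11⇒n12  emit P2@[39:42]
[43] read 'd'  n12⇒n9 ·f  emit P3@[43:43]
[44] read 'b'  n9⇒n0 ·f
[45] read 'e'  n0⇒n1
[46] read 'e'  n1⇒n2

Result: [[1,3],[2,3],[6,3],[11,1],[12,0],[12,3],[14,1],[16,1],[17,3],[23,1],[24,0],[24,3],[28,3],[30,1],[38,1],[39,3],[42,2],[43,3]]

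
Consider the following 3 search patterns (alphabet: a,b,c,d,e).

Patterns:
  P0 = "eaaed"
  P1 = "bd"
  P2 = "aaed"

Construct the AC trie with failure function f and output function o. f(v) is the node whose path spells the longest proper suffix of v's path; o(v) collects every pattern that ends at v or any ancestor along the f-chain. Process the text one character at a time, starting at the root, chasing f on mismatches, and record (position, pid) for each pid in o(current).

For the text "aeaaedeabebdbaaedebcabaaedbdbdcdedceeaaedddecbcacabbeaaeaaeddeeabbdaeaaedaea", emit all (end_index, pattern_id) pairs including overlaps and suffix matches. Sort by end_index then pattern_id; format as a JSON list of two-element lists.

Construct AC machine:
Trie (insert patterns):
  n0 'ε': a→8 b→6 e→1
  n1 'e': a→2
  n2 'ea': a→3
  n3 'eaa': e→4
  n4 'eaae': d→5
  n5 'eaaed': ·  ←P0
  n6 'b': d→7
  n7 'bd': ·  ←P1
  n8 'a': a→9
  n9 'aa': e→10
  n10 'aae': d→11
  n11 'aaed': ·  ←P2

BFS fail/out derivation:
  fail(1) 'e': from fail(0)=0 chase 'e': 0 ⇒ 0;  out=∅∪out(0)=∅
  fail(6) 'b': from fail(0)=0 chase 'b': 0 ⇒ 0;  out=∅∪out(0)=∅
  fail(8) 'a': from fail(0)=0 chase 'a': 0 ⇒ 0;  out=∅∪out(0)=∅
  fail(2) 'ea': from fail(1)=0 chase 'a': 0 ⇒ 8;  out=∅∪out(8)=∅
  fail(7) 'bd': from fail(6)=0 chase 'd': 0 ⇒ 0;  out={1}∪out(0)={1}
  fail(9) 'aa': from fail(8)=0 chase 'a': 0 ⇒ 8;  out=∅∪out(8)=∅
  fail(3) 'eaa': from fail(2)=8 chase 'a': 8 ⇒ 9;  out=∅∪out(9)=∅
  fail(10) 'aae': from fail(9)=8 chase 'e': 8→0 ⇒ 1;  out=∅∪out(1)=∅
  fail(4) 'eaae': from fail(3)=9 chase 'e': 9 ⇒ 10;  out=∅∪out(10)=∅
  fail(11) 'aaed': from fail(10)=1 chase 'd': 1→0 ⇒ 0;  out={2}∪out(0)={2}
  fail(5) 'eaaed': from fail(4)=10 chase 'd': 10 ⇒ 11;  out={0}∪out(11)={0,2}

Run:
[0] read 'a'  n0⇒n8
[1] read 'e'  n8⇒n1 ·f
[2] read 'a'  n1⇒n2
[3] read 'a'  n2⇒n3
[4] read 'e'  n3⇒n4
[5] read 'd'  n4⇒n5  → match P0@[1:5],P2@[2:5]
[6] read 'e'  n5⇒n1 ·f
[7] read 'a'  n1⇒n2
[8] read 'b'  n2⇒n6 ·f
[9] read 'e'  n6⇒n1 ·f
[10] read 'b'  n1⇒n6 ·f
[11] read 'd'  n6⇒n7  → match P1@[10:11]
[12] read 'b'  n7⇒n6 ·f
[13] read 'a'  n6⇒n8 ·f
[14] read 'a'  n8⇒n9
[15] read 'e'  n9⇒n10
[16] read 'd'  n10⇒n11  → match P2@[13:16]
[17] read 'e'  n11⇒n1 ·f
[18] read 'b'  n1⇒n6 ·f
[19] read 'c'  n6⇒n0 ·f
[20] read 'a'  n0⇒n8
[21] read 'b'  n8⇒n6 ·f
[22] read 'a'  n6⇒n8 ·f
[23] read 'a'  n8⇒n9
[24] read 'e'  n9⇒n10
[25] read 'd'  n10⇒n11  → match P2@[22:25]
[26] read 'b'  n11⇒n6 ·f
[27] read 'd'  n6⇒n7  → match P1@[26:27]
[28] read 'b'  n7⇒n6 ·f
[29] read 'd'  n6⇒n7  → match P1@[28:29]
[30] read 'c'  n7⇒n0 ·f
[31] read 'd'  n0⇒n0
[32] read 'e'  n0⇒n1
[33] read 'd'  n1⇒n0 ·f
[34] read 'c'  n0⇒n0
[35] read 'e'  n0⇒n1
[36] read 'e'  n1⇒n1 ·f
[37] read 'a'  n1⇒n2
[38] read 'a'  n2⇒n3
[39] read 'e'  n3⇒n4
[40] read 'd'  n4⇒n5  → match P0@[36:40],P2@[37:40]
[41] read 'd'  n5⇒n0 ·f
[42] read 'd'  n0⇒n0
[43] read 'e'  n0⇒n1
[44] read 'c'  n1⇒n0 ·f
[45] read 'b'  n0⇒n6
[46] read 'c'  n6⇒n0 ·f
[47] read 'a'  n0⇒n8
[48] read 'c'  n8⇒n0 ·f
[49] read 'a'  n0⇒n8
[50] read 'b'  n8⇒n6 ·f
[51] read 'b'  n6⇒n6 ·f
[52] read 'e'  n6⇒n1 ·f
[53] read 'a'  n1⇒n2
[54] read 'a'  n2⇒n3
[55] read 'e'  n3⇒n4
[56] read 'a'  n4⇒n2 ·f
[57] read 'a'  n2⇒n3
[58] read 'e'  n3⇒n4
[59] read 'd'  n4⇒n5  → match P0@[55:59],P2@[56:59]
[60] read 'd'  n5⇒n0 ·f
[61] read 'e'  n0⇒n1
[62] read 'e'  n1⇒n1 ·f
[63] read 'a'  n1⇒n2
[64] read 'b'  n2⇒n6 ·f
[65] read 'b'  n6⇒n6 ·f
[66] read 'd'  n6⇒n7  → match P1@[65:66]
[67] read 'a'  n7⇒n8 ·f
[68] read 'e'  n8⇒n1 ·f
[69] read 'a'  n1⇒n2
[70] read 'a'  n2⇒n3
[71] read 'e'  n3⇒n4
[72] read 'd'  n4⇒n5  → match P0@[68:72],P2@[69:72]
[73] read 'a'  n5⇒n8 ·f
[74] read 'e'  n8⇒n1 ·f
[75] read 'a'  n1⇒n2

Result: [[5,0],[5,2],[11,1],[16,2],[25,2],[27,1],[29,1],[40,0],[40,2],[59,0],[59,2],[66,1],[72,0],[72,2]]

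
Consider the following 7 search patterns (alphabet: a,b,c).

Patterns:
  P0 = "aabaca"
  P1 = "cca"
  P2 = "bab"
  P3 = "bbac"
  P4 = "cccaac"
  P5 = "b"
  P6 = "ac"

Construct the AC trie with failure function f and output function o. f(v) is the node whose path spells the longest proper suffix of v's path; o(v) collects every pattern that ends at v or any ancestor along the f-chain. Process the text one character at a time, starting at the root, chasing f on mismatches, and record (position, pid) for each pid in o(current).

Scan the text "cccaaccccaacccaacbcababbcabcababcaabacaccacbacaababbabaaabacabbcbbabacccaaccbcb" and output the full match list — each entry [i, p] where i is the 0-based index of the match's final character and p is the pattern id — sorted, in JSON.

Construct AC machine:
Trie nodes:
  0='ε' goto a→1 b→10 c→7
  1='a' goto a→2 c→20
  2='aa' goto b→3
  3='aab' goto a→4
  4='aaba' goto c→5
  5='aabac' goto a→6
  6='aabaca' goto ·  [P0 ends]
  7='c' goto c→8
  8='cc' goto a→9 c→16
  9='cca' goto ·  [P1 ends]
  10='b' goto a→11 b→13  [P5 ends]
  11='ba' goto b→12
  12='bab' goto ·  [P2 ends]
  13='bb' goto a→14
  14='bba' goto c→15
  15='bbac' goto ·  [P3 ends]
  16='ccc' goto a→17
  17='ccca' goto a→18
  18='cccaa' goto c→19
  19='cccaac' goto ·  [P4 ends]
  20='ac' goto ·  [P6 ends]

BFS fail/out derivation:
  fail(1) 'a': from fail(0)=0 chase 'a': 0 ⇒ 0;  out=∅∪out(0)=∅
  fail(7) 'c': from fail(0)=0 chase 'c': 0 ⇒ 0;  out=∅∪out(0)=∅
  fail(10) 'b': from fail(0)=0 chase 'b': 0 ⇒ 0;  out={5}∪out(0)={5}
  fail(2) 'aa': from fail(1)=0 chase 'a': 0 ⇒ 1;  out=∅∪out(1)=∅
  fail(8) 'cc': from fail(7)=0 chase 'c': 0 ⇒ 7;  out=∅∪out(7)=∅
  fail(11) 'ba': from fail(10)=0 chase 'a': 0 ⇒ 1;  out=∅∪out(1)=∅
  fail(13) 'bb': from fail(10)=0 chase 'b': 0 ⇒ 10;  out=∅∪out(10)={5}
  fail(20) 'ac': from fail(1)=0 chase 'c': 0 ⇒ 7;  out={6}∪out(7)={6}
  fail(3) 'aab': from fail(2)=1 chase 'b': 1→0 ⇒ 10;  out=∅∪out(10)={5}
  fail(9) 'cca': from fail(8)=7 chase 'a': 7→0 ⇒ 1;  out={1}∪out(1)={1}
  fail(12) 'bab': from fail(11)=1 chase 'b': 1→0 ⇒ 10;  out={2}∪out(10)={2,5}
  fail(14) 'bba': from fail(13)=10 chase 'a': 10 ⇒ 11;  out=∅∪out(11)=∅
  fail(16) 'ccc': from fail(8)=7 chase 'c': 7 ⇒ 8;  out=∅∪out(8)=∅
  fail(4) 'aaba': from fail(3)=10 chase 'a': 10 ⇒ 11;  out=∅∪out(11)=∅
  fail(15) 'bbac': from fail(14)=11 chase 'c': 11→1 ⇒ 20;  out={3}∪out(20)={3,6}
  fail(17) 'ccca': from fail(16)=8 chase 'a': 8 ⇒ 9;  out=∅∪out(9)={1}
  fail(5) 'aabac': from fail(4)=11 chase 'c': 11→1 ⇒ 20;  out=∅∪out(20)={6}
  fail(18) 'cccaa': from fail(17)=9 chase 'a': 9→1 ⇒ 2;  out=∅∪out(2)=∅
  fail(6) 'aabaca': from fail(5)=20 chase 'a': 20→7→0 ⇒ 1;  out={0}∪out(1)={0}
  fail(19) 'cccaac': from fail(18)=2 chase 'c': 2→1 ⇒ 20;  out={4}∪out(20)={4,6}

Text stream:
pos 0 'c': at 7
pos 1 'c': at 8
pos 2 'c': at 16
pos 3 'a': at 17  → match P1@[1:3]
pos 4 'a': at 18
pos 5 'c': at 19  → match P4@[0:5],P6@[4:5]
pos 6 'c': at 8 (via fail)
pos 7 'c': at 16
pos 8 'c': at 16 (via fail)
pos 9 'a': at 17  → match P1@[7:9]
pos 10 'a': at 18
pos 11 'c': at 19  → match P4@[6:11],P6@[10:11]
pos 12 'c': at 8 (via fail)
pos 13 'c': at 16
pos 14 'a': at 17  → match P1@[12:14]
pos 15 'a': at 18
pos 16 'c': at 19  → match P4@[11:16],P6@[15:16]
pos 17 'b': at 10 (via fail)  → match P5@[17:17]
pos 18 'c': at 7 (via fail)
pos 19 'a': at 1 (via fail)
pos 20 'b': at 10 (via fail)  → match P5@[20:20]
pos 21 'a': at 11
pos 22 'b': at 12  → match P2@[20:22],P5@[22:22]
pos 23 'b': at 13 (via fail)  → match P5@[23:23]
pos 24 'c': at 7 (via fail)
pos 25 'a': at 1 (via fail)
pos 26 'b': at 10 (via fail)  → match P5@[26:26]
pos 27 'c': at 7 (via fail)
pos 28 'a': at 1 (via fail)
pos 29 'b': at 10 (via fail)  → match P5@[29:29]
pos 30 'a': at 11
pos 31 'b': at 12  → match P2@[29:31],P5@[31:31]
pos 32 'c': at 7 (via fail)
pos 33 'a': at 1 (via fail)
pos 34 'a': at 2
pos 35 'b': at 3  → match P5@[35:35]
pos 36 'a': at 4
pos 37 'c': at 5  → match P6@[36:37]
pos 38 'a': at 6  → match P0@[33:38]
pos 39 'c': at 20 (via fail)  → match P6@[38:39]
pos 40 'c': at 8 (via fail)
pos 41 'a': at 9  → match P1@[39:41]
pos 42 'c': at 20 (via fail)  → match P6@[41:42]
pos 43 'b': at 10 (via fail)  → match P5@[43:43]
pos 44 'a': at 11
pos 45 'c': at 20 (via fail)  → match P6@[44:45]
pos 46 'a': at 1 (via fail)
pos 47 'a': at 2
pos 48 'b': at 3  → match P5@[48:48]
pos 49 'a': at 4
pos 50 'b': at 12 (via fail)  → match P2@[48:50],P5@[50:50]
pos 51 'b': at 13 (via fail)  → match P5@[51:51]
pos 52 'a': at 14
pos 53 'b': at 12 (via fail)  → match P2@[51:53],P5@[53:53]
pos 54 'a': at 11 (via fail)
pos 55 'a': at 2 (via fail)
pos 56 'a': at 2 (via fail)
pos 57 'b': at 3  → match P5@[57:57]
pos 58 'a': at 4
pos 59 'c': at 5  → match P6@[58:59]
pos 60 'a': at 6  → match P0@[55:60]
pos 61 'b': at 10 (via fail)  → match P5@[61:61]
pos 62 'b': at 13  → match P5@[62:62]
pos 63 'c': at 7 (via fail)
pos 64 'b': at 10 (via fail)  → match P5@[64:64]
pos 65 'b': at 13  → match P5@[65:65]
pos 66 'a': at 14
pos 67 'b': at 12 (via fail)  → match P2@[65:67],P5@[67:67]
pos 68 'a': at 11 (via fail)
pos 69 'c': at 20 (via fail)  → match P6@[68:69]
pos 70 'c': at 8 (via fail)
pos 71 'c': at 16
pos 72 'a': at 17  → match P1@[70:72]
pos 73 'a': at 18
pos 74 'c': at 19  → match P4@[69:74],P6@[73:74]
pos 75 'c': at 8 (via fail)
pos 76 'b': at 10 (via fail)  → match P5@[76:76]
pos 77 'c': at 7 (via fail)
pos 78 'b': at 10 (via fail)  → match P5@[78:78]

Result: [[3,1],[5,4],[5,6],[9,1],[11,4],[11,6],[14,1],[16,4],[16,6],[17,5],[20,5],[22,2],[22,5],[23,5],[26,5],[29,5],[31,2],[31,5],[35,5],[37,6],[38,0],[39,6],[41,1],[42,6],[43,5],[45,6],[48,5],[50,2],[50,5],[51,5],[53,2],[53,5],[57,5],[59,6],[60,0],[61,5],[62,5],[64,5],[65,5],[67,2],[67,5],[69,6],[72,1],[74,4],[74,6],[76,5],[78,5]]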